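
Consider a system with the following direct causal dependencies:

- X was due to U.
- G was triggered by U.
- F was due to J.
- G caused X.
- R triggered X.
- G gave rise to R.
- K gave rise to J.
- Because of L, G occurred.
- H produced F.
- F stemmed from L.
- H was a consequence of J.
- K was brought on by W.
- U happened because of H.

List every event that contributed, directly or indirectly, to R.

Immediate cause of R: G.
Further upstream: L, W, K, J, H, U.

G, H, J, K, L, U, W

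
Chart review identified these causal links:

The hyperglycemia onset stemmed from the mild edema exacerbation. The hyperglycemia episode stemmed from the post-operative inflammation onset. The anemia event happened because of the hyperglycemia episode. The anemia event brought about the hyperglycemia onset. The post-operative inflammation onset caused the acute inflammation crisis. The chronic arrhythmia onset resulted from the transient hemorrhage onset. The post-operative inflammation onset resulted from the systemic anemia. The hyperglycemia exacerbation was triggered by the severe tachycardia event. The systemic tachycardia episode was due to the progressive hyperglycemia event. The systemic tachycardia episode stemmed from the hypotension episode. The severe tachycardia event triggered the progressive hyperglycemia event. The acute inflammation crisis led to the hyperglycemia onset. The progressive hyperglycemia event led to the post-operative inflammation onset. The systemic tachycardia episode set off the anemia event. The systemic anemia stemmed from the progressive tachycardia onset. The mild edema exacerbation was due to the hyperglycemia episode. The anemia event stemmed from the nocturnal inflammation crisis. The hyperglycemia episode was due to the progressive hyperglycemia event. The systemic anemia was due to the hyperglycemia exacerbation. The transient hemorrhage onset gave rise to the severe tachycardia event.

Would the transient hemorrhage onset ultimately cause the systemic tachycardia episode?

There is a causal chain: the transient hemorrhage onset → the severe tachycardia event → the progressive hyperglycemia event → the systemic tachycardia episode.

Yes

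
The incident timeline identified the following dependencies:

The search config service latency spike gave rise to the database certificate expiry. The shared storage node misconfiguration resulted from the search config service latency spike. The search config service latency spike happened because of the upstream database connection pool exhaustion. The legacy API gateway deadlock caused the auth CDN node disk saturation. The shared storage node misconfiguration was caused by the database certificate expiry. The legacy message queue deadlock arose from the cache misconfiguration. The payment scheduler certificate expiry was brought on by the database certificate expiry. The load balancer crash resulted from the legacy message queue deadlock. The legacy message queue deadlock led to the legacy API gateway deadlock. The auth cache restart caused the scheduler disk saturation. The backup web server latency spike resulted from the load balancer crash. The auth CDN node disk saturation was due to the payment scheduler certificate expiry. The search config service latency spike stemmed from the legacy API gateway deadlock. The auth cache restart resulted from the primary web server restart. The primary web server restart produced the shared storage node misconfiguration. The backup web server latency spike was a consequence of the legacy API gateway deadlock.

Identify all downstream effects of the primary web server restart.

the auth cache restart, the scheduler disk saturation, the shared storage node misconfiguration

Direct effects: the auth cache restart, the shared storage node misconfiguration.
2 steps out: the scheduler disk saturation.
Not reachable from it: the cache misconfiguration, the legacy message queue deadlock, the load balancer crash, the upstream database connection pool exhaustion, the legacy API gateway deadlock, the search config service latency spike, the backup web server latency spike, the database certificate expiry, the payment scheduler certificate expiry, the auth CDN node disk saturation.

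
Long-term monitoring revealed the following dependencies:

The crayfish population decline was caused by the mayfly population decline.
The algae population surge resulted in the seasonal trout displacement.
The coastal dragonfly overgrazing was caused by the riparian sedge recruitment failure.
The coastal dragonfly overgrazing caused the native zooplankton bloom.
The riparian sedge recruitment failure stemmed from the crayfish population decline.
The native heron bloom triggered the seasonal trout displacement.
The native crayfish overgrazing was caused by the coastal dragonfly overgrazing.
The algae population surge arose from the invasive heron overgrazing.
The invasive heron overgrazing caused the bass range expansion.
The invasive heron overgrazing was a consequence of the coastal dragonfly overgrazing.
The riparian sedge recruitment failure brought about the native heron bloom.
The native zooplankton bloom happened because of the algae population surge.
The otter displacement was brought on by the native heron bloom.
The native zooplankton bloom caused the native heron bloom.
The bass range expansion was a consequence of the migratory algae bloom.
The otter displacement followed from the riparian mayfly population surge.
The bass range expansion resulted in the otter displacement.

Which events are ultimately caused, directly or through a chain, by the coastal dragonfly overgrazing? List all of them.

Direct effects: the invasive heron overgrazing, the native crayfish overgrazing, the native zooplankton bloom.
2 steps out: the algae population surge, the bass range expansion, the native heron bloom.
3 steps out: the seasonal trout displacement, the otter displacement.
Not reachable from it: the migratory algae bloom, the mayfly population decline, the crayfish population decline, the riparian mayfly population surge, the riparian sedge recruitment failure.

the algae population surge, the bass range expansion, the invasive heron overgrazing, the native crayfish overgrazing, the native heron bloom, the native zooplankton bloom, the otter displacement, the seasonal trout displacement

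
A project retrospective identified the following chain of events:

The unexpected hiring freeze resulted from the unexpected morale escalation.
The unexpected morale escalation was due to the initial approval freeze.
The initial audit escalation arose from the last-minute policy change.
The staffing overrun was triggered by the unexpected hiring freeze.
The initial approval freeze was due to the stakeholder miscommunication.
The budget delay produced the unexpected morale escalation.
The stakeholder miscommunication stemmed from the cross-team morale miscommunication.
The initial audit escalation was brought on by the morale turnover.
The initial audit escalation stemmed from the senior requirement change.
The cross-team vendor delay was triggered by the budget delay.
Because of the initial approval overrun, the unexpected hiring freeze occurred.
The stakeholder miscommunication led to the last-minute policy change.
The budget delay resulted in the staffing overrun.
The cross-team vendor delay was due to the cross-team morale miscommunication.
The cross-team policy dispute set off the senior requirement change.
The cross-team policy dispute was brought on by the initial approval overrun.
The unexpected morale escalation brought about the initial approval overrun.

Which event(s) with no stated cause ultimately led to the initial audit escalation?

the budget delay, the cross-team morale miscommunication, the morale turnover

Tracing upstream from the initial audit escalation: the initial audit escalation ← the last-minute policy change ← the stakeholder miscommunication ← the cross-team morale miscommunication.
A separate upstream branch: the initial audit escalation ← the senior requirement change ← the cross-team policy dispute ← the initial approval overrun ← the unexpected morale escalation ← the budget delay.
A separate upstream branch: the initial audit escalation ← the morale turnover.
Each of those chain origins has no stated cause.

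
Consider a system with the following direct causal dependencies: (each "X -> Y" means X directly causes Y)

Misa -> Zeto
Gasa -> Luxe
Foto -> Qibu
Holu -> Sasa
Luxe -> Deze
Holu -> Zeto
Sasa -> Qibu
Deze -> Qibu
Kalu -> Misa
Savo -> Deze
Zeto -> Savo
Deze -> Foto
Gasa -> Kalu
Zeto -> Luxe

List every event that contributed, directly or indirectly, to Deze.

Immediate causes of Deze: Savo, Luxe.
Further upstream: Gasa, Kalu, Holu, Misa, Zeto.

Gasa, Holu, Kalu, Luxe, Misa, Savo, Zeto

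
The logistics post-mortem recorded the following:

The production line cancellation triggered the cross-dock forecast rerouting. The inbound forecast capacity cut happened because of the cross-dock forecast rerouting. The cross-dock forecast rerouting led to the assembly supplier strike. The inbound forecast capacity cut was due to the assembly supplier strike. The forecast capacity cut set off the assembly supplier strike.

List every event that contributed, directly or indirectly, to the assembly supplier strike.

Immediate causes of the assembly supplier strike: the forecast capacity cut, the cross-dock forecast rerouting.
Further upstream: the production line cancellation.

the cross-dock forecast rerouting, the forecast capacity cut, the production line cancellation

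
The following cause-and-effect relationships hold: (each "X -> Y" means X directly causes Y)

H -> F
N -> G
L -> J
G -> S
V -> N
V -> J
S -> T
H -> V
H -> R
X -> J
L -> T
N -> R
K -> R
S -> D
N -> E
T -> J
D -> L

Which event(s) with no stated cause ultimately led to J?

Tracing upstream from J: J ← V ← H.
A separate upstream branch: J ← X.
Each of those chain origins has no stated cause.

H, X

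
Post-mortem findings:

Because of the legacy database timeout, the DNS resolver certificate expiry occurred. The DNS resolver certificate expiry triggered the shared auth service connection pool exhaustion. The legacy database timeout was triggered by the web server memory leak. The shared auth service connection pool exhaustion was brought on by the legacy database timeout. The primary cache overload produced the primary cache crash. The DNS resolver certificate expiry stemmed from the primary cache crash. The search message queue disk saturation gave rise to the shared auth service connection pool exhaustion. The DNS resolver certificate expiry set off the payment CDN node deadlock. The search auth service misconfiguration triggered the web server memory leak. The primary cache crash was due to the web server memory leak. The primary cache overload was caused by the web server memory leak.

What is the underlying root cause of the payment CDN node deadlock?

Tracing upstream from the payment CDN node deadlock: the payment CDN node deadlock ← the DNS resolver certificate expiry ← the legacy database timeout ← the web server memory leak ← the search auth service misconfiguration.
The search auth service misconfiguration has no stated cause, so it is the root.

the search auth service misconfiguration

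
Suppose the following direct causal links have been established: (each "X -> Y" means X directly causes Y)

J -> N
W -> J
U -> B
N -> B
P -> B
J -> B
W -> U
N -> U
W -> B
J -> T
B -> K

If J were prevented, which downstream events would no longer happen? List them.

Downstream of J: N, U, B, K, T.
Of those, still caused via another path: U, B, K.
The remainder have no surviving cause.

N, T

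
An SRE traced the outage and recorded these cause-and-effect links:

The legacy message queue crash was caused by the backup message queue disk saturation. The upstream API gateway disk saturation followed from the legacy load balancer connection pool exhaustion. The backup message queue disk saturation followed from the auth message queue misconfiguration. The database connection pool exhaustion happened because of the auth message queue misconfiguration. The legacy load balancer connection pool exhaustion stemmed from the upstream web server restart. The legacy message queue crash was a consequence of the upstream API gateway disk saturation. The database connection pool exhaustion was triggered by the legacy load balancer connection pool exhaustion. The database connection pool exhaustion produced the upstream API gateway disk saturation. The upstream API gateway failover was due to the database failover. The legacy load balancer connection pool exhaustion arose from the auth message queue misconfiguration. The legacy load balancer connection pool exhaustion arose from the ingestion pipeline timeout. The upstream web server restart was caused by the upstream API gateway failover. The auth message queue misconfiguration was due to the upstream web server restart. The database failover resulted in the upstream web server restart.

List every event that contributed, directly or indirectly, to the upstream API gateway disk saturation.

Immediate causes of the upstream API gateway disk saturation: the legacy load balancer connection pool exhaustion, the database connection pool exhaustion.
Further upstream: the database failover, the upstream API gateway failover, the upstream web server restart, the auth message queue misconfiguration, the ingestion pipeline timeout.

the auth message queue misconfiguration, the database connection pool exhaustion, the database failover, the ingestion pipeline timeout, the legacy load balancer connection pool exhaustion, the upstream API gateway failover, the upstream web server restart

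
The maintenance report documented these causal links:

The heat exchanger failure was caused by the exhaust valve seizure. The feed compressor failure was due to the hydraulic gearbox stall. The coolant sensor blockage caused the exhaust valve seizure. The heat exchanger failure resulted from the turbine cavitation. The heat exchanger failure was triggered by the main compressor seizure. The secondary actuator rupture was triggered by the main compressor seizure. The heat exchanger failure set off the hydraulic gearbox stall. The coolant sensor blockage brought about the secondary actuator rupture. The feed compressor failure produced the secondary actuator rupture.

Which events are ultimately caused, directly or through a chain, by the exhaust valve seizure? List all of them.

Direct effects: the heat exchanger failure.
2 steps out: the hydraulic gearbox stall.
3 steps out: the feed compressor failure.
4 steps out: the secondary actuator rupture.
Not reachable from it: the coolant sensor blockage, the main compressor seizure, the turbine cavitation.

the feed compressor failure, the heat exchanger failure, the hydraulic gearbox stall, the secondary actuator rupture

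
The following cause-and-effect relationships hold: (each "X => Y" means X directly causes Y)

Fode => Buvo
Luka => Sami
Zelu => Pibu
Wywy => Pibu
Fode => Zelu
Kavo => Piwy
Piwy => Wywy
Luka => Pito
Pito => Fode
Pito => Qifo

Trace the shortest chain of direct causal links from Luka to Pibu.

Luka → Pito → Fode → Zelu → Pibu

Luka → Pito
Pito → Fode
Fode → Zelu
Zelu → Pibu
Length: 4 steps.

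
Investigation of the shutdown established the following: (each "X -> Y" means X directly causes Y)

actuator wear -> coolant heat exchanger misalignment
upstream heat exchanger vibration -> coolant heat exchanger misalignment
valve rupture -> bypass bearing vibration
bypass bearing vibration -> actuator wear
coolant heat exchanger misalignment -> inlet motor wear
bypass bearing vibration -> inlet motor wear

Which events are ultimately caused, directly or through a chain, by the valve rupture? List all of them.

Direct effects: the bypass bearing vibration.
2 steps out: the actuator wear, the inlet motor wear.
3 steps out: the coolant heat exchanger misalignment.
Not reachable from it: the upstream heat exchanger vibration.

the actuator wear, the bypass bearing vibration, the coolant heat exchanger misalignment, the inlet motor wear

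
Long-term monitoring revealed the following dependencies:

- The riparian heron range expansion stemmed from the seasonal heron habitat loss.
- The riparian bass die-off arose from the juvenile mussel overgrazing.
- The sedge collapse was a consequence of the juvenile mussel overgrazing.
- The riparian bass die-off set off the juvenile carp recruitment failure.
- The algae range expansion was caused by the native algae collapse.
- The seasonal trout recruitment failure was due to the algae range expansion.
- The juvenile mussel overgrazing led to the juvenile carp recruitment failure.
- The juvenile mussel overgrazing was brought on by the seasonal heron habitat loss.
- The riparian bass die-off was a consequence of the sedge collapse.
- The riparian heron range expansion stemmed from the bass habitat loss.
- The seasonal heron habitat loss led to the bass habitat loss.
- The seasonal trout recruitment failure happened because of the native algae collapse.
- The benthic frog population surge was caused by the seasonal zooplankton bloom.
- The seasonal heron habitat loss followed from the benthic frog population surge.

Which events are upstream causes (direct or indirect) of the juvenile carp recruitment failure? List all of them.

the benthic frog population surge, the juvenile mussel overgrazing, the riparian bass die-off, the seasonal heron habitat loss, the seasonal zooplankton bloom, the sedge collapse

Immediate causes of the juvenile carp recruitment failure: the juvenile mussel overgrazing, the riparian bass die-off.
Further upstream: the seasonal zooplankton bloom, the benthic frog population surge, the seasonal heron habitat loss, the sedge collapse.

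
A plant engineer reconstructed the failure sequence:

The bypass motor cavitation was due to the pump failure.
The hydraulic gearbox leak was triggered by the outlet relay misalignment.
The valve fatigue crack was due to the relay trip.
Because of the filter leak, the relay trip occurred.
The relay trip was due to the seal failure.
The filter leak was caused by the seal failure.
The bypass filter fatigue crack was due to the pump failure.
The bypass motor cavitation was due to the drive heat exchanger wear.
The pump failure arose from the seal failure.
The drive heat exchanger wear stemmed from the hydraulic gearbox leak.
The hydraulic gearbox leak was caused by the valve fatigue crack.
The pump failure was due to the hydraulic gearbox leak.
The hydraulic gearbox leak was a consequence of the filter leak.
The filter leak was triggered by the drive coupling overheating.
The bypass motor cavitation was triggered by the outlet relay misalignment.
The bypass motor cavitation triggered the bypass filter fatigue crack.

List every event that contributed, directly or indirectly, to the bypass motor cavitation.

Immediate causes of the bypass motor cavitation: the outlet relay misalignment, the drive heat exchanger wear, the pump failure.
Further upstream: the drive coupling overheating, the seal failure, the filter leak, the relay trip, the valve fatigue crack, the hydraulic gearbox leak.

the drive coupling overheating, the drive heat exchanger wear, the filter leak, the hydraulic gearbox leak, the outlet relay misalignment, the pump failure, the relay trip, the seal failure, the valve fatigue crack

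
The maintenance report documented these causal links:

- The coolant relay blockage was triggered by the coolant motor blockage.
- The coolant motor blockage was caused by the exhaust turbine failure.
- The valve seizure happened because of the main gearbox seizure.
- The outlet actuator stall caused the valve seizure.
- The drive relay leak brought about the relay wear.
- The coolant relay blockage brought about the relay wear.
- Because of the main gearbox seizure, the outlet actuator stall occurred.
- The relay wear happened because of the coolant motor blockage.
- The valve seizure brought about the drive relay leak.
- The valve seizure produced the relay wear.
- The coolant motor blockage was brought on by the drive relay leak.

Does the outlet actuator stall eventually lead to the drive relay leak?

Yes

There is a causal chain: the outlet actuator stall → the valve seizure → the drive relay leak.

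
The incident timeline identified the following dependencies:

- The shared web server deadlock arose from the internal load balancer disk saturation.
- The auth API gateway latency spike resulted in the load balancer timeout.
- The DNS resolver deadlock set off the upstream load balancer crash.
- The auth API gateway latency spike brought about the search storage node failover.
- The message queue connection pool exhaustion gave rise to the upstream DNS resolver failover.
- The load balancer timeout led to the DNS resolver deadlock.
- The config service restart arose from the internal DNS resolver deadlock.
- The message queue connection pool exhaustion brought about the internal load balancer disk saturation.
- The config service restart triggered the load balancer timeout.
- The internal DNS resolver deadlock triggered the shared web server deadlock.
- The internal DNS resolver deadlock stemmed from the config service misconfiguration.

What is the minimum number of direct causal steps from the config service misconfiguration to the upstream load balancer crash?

Shortest chain: the config service misconfiguration → the internal DNS resolver deadlock → the config service restart → the load balancer timeout → the DNS resolver deadlock → the upstream load balancer crash.

5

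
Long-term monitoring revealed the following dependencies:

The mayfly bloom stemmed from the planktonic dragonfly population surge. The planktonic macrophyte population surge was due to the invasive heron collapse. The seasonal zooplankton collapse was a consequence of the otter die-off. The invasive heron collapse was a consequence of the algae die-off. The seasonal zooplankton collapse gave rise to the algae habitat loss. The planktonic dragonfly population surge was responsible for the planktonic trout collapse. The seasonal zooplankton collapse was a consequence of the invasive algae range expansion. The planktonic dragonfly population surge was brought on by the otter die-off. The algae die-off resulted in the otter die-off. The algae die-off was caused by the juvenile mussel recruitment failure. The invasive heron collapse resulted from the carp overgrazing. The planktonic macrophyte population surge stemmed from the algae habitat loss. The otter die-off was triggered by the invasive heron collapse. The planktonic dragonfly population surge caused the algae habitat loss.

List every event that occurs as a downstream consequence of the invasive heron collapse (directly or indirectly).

the algae habitat loss, the mayfly bloom, the otter die-off, the planktonic dragonfly population surge, the planktonic macrophyte population surge, the planktonic trout collapse, the seasonal zooplankton collapse

Direct effects: the otter die-off, the planktonic macrophyte population surge.
2 steps out: the planktonic dragonfly population surge, the seasonal zooplankton collapse.
3 steps out: the mayfly bloom, the algae habitat loss, the planktonic trout collapse.
Not reachable from it: the carp overgrazing, the juvenile mussel recruitment failure, the algae die-off, the invasive algae range expansion.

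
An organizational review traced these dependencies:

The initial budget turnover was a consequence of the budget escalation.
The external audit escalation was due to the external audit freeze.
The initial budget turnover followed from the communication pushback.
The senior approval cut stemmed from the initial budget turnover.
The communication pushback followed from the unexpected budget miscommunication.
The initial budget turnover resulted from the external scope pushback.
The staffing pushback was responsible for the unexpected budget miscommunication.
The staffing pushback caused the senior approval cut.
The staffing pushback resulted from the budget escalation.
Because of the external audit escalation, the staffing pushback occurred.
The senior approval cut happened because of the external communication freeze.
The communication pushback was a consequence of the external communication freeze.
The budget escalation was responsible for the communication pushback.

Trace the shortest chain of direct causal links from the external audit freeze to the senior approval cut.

the external audit freeze → the external audit escalation
the external audit escalation → the staffing pushback
the staffing pushback → the senior approval cut
Length: 3 steps.

the external audit freeze → the external audit escalation → the staffing pushback → the senior approval cut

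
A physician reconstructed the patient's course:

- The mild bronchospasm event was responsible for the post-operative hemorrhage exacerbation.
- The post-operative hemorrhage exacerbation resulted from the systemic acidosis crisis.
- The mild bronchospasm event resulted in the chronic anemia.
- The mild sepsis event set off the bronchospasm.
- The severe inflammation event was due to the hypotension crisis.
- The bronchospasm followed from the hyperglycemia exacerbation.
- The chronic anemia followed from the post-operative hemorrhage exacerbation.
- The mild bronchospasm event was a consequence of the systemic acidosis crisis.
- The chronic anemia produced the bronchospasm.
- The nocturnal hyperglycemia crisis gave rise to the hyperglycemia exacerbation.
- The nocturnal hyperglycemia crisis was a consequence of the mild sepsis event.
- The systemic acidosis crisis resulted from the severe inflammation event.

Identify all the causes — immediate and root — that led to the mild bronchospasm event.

Immediate cause of the mild bronchospasm event: the systemic acidosis crisis.
Further upstream: the hypotension crisis, the severe inflammation event.

the hypotension crisis, the severe inflammation event, the systemic acidosis crisis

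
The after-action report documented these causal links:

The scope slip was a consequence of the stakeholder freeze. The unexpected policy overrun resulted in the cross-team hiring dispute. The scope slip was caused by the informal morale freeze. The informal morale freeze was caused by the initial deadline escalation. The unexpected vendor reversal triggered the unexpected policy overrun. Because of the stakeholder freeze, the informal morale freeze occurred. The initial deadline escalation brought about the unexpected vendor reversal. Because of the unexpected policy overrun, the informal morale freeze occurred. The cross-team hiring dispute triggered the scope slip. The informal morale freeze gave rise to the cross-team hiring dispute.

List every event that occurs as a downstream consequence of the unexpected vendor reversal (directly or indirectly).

Direct effects: the unexpected policy overrun.
2 steps out: the informal morale freeze, the cross-team hiring dispute.
3 steps out: the scope slip.
Not reachable from it: the initial deadline escalation, the stakeholder freeze.

the cross-team hiring dispute, the informal morale freeze, the scope slip, the unexpected policy overrun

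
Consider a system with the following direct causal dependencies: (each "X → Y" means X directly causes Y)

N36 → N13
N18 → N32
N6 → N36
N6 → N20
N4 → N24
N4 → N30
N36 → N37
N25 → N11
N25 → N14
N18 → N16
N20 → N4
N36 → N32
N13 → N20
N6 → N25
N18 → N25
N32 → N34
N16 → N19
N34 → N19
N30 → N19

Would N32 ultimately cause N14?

No

N32 leads to N34, N19; N14 is not among them.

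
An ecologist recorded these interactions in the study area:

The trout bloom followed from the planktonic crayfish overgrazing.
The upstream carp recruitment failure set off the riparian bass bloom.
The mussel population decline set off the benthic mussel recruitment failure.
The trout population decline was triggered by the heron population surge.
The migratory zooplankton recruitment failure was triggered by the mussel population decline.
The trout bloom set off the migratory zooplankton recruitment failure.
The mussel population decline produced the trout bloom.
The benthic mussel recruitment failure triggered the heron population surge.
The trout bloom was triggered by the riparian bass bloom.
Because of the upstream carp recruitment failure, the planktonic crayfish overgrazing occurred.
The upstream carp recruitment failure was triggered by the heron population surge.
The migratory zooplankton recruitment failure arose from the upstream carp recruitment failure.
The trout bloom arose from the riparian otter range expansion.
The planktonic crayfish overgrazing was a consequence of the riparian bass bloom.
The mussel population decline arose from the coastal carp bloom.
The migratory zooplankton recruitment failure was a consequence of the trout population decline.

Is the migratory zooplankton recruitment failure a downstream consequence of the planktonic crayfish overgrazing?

Yes

There is a causal chain: the planktonic crayfish overgrazing → the trout bloom → the migratory zooplankton recruitment failure.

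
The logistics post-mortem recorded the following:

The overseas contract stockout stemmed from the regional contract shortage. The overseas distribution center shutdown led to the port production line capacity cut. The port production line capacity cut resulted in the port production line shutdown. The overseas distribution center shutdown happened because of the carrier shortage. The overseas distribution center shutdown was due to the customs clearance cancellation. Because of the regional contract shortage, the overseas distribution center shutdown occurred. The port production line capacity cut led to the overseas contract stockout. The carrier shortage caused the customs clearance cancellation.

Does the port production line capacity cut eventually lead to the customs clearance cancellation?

No

The port production line capacity cut leads to the overseas contract stockout, the port production line shutdown; the customs clearance cancellation is not among them.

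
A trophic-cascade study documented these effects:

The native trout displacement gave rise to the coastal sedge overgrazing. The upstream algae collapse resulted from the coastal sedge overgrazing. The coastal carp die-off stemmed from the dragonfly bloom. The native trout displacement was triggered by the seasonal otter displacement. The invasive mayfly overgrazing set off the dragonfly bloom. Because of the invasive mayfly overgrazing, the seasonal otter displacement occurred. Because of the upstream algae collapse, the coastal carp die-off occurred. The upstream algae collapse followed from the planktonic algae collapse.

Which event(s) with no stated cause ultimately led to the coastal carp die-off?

the invasive mayfly overgrazing, the planktonic algae collapse

Tracing upstream from the coastal carp die-off: the coastal carp die-off ← the dragonfly bloom ← the invasive mayfly overgrazing.
A separate upstream branch: the coastal carp die-off ← the upstream algae collapse ← the planktonic algae collapse.
Each of those chain origins has no stated cause.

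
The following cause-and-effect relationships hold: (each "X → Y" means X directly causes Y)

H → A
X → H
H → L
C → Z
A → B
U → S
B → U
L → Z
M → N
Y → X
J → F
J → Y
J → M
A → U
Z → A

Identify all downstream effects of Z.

A, B, S, U

Direct effects: A.
2 steps out: B, U.
3 steps out: S.
Not reachable from it: J, F, M, Y, X, N, C, H, L.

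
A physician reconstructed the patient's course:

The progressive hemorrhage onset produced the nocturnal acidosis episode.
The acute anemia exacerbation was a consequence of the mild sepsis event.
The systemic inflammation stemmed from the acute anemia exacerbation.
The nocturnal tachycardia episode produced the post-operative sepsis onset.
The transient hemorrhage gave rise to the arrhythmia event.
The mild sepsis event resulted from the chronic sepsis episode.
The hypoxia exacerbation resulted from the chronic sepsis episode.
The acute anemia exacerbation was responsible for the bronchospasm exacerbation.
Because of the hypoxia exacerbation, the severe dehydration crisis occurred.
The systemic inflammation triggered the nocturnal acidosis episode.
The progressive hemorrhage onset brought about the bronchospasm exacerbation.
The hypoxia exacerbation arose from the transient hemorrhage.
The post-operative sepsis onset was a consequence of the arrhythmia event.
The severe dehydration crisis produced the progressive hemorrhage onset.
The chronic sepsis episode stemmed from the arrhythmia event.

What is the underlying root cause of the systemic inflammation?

the transient hemorrhage

Tracing upstream from the systemic inflammation: the systemic inflammation ← the acute anemia exacerbation ← the mild sepsis event ← the chronic sepsis episode ← the arrhythmia event ← the transient hemorrhage.
The transient hemorrhage has no stated cause, so it is the root.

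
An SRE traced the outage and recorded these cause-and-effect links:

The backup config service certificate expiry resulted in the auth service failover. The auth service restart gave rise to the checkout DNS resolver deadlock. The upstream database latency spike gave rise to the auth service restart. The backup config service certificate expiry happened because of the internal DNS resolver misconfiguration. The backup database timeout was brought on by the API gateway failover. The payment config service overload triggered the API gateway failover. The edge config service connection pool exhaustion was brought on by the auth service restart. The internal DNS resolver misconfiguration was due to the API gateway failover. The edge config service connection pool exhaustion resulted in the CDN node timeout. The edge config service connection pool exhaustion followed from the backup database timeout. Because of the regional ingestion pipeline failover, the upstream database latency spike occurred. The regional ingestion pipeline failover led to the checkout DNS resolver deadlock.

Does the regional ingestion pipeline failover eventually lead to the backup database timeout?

The regional ingestion pipeline failover leads to the upstream database latency spike, the auth service restart, the checkout DNS resolver deadlock, the edge config service connection pool exhaustion, the CDN node timeout; the backup database timeout is not among them.

No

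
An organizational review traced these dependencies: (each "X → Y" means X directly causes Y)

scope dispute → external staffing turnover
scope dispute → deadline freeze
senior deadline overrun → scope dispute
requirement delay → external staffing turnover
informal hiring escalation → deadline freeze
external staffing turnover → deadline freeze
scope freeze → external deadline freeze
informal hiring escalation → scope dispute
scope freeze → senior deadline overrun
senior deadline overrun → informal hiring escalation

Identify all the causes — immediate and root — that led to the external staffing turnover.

the informal hiring escalation, the requirement delay, the scope dispute, the scope freeze, the senior deadline overrun

Immediate causes of the external staffing turnover: the scope dispute, the requirement delay.
Further upstream: the scope freeze, the senior deadline overrun, the informal hiring escalation.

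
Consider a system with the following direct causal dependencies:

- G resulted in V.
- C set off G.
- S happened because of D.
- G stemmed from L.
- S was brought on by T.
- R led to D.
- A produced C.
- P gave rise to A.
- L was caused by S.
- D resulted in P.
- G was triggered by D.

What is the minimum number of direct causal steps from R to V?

3

Shortest chain: R → D → G → V.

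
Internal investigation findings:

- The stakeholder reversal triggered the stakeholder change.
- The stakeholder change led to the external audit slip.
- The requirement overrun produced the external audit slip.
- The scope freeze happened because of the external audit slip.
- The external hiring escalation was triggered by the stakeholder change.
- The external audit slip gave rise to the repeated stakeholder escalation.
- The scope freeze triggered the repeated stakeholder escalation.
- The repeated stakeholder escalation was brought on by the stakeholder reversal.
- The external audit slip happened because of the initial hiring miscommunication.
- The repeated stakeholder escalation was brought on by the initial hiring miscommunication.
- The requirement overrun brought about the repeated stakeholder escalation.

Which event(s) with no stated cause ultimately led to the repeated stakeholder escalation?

the initial hiring miscommunication, the requirement overrun, the stakeholder reversal

Tracing upstream from the repeated stakeholder escalation: the repeated stakeholder escalation ← the stakeholder reversal.
A separate upstream branch: the repeated stakeholder escalation ← the initial hiring miscommunication.
A separate upstream branch: the repeated stakeholder escalation ← the requirement overrun.
Each of those chain origins has no stated cause.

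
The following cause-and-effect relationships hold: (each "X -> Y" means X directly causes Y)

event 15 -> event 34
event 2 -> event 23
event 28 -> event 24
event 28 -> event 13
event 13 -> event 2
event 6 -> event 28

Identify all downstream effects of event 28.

Direct effects: event 13, event 24.
2 steps out: event 2.
3 steps out: event 23.
Not reachable from it: event 15, event 34, event 6.

event 13, event 2, event 23, event 24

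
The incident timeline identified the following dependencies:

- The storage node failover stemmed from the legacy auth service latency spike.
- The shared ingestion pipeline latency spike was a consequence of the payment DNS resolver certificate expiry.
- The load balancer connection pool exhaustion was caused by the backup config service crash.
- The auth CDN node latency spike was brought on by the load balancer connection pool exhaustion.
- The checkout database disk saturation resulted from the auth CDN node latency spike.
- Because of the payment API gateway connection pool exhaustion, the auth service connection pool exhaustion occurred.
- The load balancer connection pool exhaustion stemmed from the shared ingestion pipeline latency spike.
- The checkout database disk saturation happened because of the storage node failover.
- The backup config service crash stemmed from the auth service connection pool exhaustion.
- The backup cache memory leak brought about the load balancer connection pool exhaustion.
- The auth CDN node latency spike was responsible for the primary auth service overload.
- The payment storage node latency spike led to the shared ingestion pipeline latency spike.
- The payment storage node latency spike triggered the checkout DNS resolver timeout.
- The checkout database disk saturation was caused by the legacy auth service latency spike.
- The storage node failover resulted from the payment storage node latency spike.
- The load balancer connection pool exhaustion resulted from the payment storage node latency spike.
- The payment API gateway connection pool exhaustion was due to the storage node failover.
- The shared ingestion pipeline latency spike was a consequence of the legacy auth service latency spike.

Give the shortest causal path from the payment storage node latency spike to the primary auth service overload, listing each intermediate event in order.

the payment storage node latency spike → the load balancer connection pool exhaustion
the load balancer connection pool exhaustion → the auth CDN node latency spike
the auth CDN node latency spike → the primary auth service overload
Length: 3 steps.

the payment storage node latency spike → the load balancer connection pool exhaustion → the auth CDN node latency spike → the primary auth service overload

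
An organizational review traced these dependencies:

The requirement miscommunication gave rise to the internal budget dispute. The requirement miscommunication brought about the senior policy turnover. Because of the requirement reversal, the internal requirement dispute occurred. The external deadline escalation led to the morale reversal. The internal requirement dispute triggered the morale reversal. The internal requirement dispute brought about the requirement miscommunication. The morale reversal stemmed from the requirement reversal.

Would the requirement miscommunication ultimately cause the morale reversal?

The requirement miscommunication leads to the internal budget dispute, the senior policy turnover; the morale reversal is not among them.

No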